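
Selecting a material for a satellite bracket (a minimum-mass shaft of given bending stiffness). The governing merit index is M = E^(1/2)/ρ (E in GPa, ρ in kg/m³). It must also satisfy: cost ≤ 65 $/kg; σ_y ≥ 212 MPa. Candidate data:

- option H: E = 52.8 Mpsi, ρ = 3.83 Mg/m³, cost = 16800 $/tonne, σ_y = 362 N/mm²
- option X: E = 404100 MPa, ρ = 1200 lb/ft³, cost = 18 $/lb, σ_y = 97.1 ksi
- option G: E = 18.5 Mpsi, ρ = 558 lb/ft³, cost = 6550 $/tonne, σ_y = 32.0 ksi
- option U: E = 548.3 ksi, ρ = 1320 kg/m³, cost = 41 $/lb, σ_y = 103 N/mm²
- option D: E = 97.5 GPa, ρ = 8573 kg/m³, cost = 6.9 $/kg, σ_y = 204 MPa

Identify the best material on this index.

Screen on constraints: cost ≤ 65 $/kg; σ_y ≥ 212 MPa. Survivors: option H, option X, option G.
Convert each candidate to consistent units, then evaluate M:
  option H: E = 364.0 GPa, ρ = 3830 kg/m³
  option X: E = 404.1 GPa, ρ = 19220 kg/m³
  option G: E = 127.6 GPa, ρ = 8938 kg/m³
  option H: M = 4.98×10⁻³
  option G: M = 1.26×10⁻³
  option X: M = 1.05×10⁻³
Option H ranks first.

option H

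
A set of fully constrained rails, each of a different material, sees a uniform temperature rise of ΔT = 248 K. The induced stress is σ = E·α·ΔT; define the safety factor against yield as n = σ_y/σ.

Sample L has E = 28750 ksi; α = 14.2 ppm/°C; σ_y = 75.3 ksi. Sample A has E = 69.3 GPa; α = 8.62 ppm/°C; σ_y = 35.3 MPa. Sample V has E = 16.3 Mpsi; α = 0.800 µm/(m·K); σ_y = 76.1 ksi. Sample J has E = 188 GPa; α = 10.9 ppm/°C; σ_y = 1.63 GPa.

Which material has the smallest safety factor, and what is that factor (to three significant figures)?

sample A, n = 0.238

With everything in SI (GPa, ×10⁻⁶/K, MPa):
  sample L: E = 198.2, α = 14.2, σ_y = 519.2 → σ = 698 MPa, n = 0.744
  sample A: E = 69.30, α = 8.62, σ_y = 35.30 → σ = 148 MPa, n = 0.238
  sample V: E = 112.4, α = 0.800, σ_y = 524.7 → σ = 22.3 MPa, n = 23.5
  sample J: E = 188.0, α = 10.9, σ_y = 1630 → σ = 508 MPa, n = 3.21
Sample A has the lowest safety factor, n = 0.238.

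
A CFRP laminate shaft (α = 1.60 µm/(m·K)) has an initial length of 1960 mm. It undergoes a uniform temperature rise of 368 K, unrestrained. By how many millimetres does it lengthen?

ΔL = α·L₀·ΔT = 1.60×10⁻⁶ × 1960 mm × 368.0 K = 1.15 mm.

1.15 mm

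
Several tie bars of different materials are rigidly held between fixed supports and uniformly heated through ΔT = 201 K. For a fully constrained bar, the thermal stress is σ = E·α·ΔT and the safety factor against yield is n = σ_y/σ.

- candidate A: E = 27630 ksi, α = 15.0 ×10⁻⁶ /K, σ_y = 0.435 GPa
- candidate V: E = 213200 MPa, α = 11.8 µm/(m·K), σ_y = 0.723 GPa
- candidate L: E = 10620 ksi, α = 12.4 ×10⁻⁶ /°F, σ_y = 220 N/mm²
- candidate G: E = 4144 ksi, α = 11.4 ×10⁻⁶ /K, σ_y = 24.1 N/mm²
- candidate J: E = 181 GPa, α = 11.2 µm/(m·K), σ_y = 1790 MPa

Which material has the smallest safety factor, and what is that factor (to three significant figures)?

Converting E to GPa, α to ×10⁻⁶/K, σ_y to MPa, then σ and n for each:
  candidate A: E = 190.5, α = 15.0, σ_y = 435.0 → σ = 574 MPa, n = 0.757
  candidate V: E = 213.2, α = 11.8, σ_y = 723.0 → σ = 506 MPa, n = 1.43
  candidate L: E = 73.22, α = 22.3, σ_y = 220.0 → σ = 328 MPa, n = 0.670
  candidate G: E = 28.57, α = 11.4, σ_y = 24.10 → σ = 65.5 MPa, n = 0.368
  candidate J: E = 181.0, α = 11.2, σ_y = 1790 → σ = 407 MPa, n = 4.39
The minimum is candidate G at n = 0.368.

candidate G, n = 0.368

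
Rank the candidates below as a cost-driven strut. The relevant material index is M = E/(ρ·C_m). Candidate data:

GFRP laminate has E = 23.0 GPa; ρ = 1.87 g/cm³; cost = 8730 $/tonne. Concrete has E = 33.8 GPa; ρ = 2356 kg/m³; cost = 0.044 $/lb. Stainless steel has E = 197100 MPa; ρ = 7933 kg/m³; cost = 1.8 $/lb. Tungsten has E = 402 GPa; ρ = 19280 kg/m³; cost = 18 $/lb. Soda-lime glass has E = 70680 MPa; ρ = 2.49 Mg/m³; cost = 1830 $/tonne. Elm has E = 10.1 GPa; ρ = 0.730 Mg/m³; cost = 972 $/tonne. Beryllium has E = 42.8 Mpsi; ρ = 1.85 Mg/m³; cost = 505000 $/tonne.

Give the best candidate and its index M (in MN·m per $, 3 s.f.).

Putting every candidate on a common basis:
  GFRP laminate: E = 23.00 GPa, ρ = 1870 kg/m³, cost = 8.730 $/kg
  concrete: E = 33.80 GPa, ρ = 2356 kg/m³, cost = 0.09700 $/kg
  stainless steel: E = 197.1 GPa, ρ = 7933 kg/m³, cost = 3.968 $/kg
  tungsten: E = 402.0 GPa, ρ = 19280 kg/m³, cost = 39.68 $/kg
  soda-lime glass: E = 70.68 GPa, ρ = 2490 kg/m³, cost = 1.830 $/kg
  elm: E = 10.10 GPa, ρ = 730.0 kg/m³, cost = 0.9720 $/kg
  beryllium: E = 295.1 GPa, ρ = 1850 kg/m³, cost = 505.0 $/kg
  concrete: M = 148 MN·m per $
  soda-lime glass: M = 15.5 MN·m per $
  elm: M = 14.2 MN·m per $
  stainless steel: M = 6.26 MN·m per $
  GFRP laminate: M = 1.41 MN·m per $
  tungsten: M = 0.525 MN·m per $
  beryllium: M = 0.316 MN·m per $
Concrete ranks first.

concrete, M = 148 MN·m per $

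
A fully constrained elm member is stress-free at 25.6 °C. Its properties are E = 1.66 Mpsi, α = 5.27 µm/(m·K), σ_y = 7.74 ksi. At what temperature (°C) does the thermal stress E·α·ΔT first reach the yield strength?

E = 1.66 Mpsi = 11.45 GPa.
σ_y = 7.74 ksi = 53.37 MPa.
E·α·ΔT = 53.37 MPa ⇒ ΔT = 53.37 / (11.45×10³ × 5.27×10⁻⁶) = 884.8 K.
T = 25.6 + 884.8 = 910.4 °C.

910 °C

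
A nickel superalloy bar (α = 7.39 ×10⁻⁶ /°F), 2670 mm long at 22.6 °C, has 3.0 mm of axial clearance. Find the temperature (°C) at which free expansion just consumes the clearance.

α = 7.39×10⁻⁶/°F × 9/5 = 13.3×10⁻⁶/K.
α·L₀·ΔT = 3.0 mm ⇒ ΔT = 3.0 / (13.3×10⁻⁶ × 2670.0) = 84.47 K.
T = 22.6 + 84.47 = 107.1 °C.

107 °C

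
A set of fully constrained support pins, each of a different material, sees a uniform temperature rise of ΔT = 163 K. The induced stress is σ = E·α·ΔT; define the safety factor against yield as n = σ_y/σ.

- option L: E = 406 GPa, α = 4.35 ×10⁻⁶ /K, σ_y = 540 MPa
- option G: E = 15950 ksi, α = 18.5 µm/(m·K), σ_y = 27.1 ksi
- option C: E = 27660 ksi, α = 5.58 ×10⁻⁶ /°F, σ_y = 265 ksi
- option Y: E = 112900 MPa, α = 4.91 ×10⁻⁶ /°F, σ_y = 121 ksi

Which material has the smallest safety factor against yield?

option G

Per material, after unit conversion:
  option L: E = 406.0, α = 4.35, σ_y = 540.0 → σ = 288 MPa, n = 1.88
  option G: E = 110.0, α = 18.5, σ_y = 186.8 → σ = 332 MPa, n = 0.563
  option C: E = 190.7, α = 10.0, σ_y = 1827 → σ = 312 MPa, n = 5.85
  option Y: E = 112.9, α = 8.84, σ_y = 834.3 → σ = 163 MPa, n = 5.13
Option G has the lowest safety factor, n = 0.563.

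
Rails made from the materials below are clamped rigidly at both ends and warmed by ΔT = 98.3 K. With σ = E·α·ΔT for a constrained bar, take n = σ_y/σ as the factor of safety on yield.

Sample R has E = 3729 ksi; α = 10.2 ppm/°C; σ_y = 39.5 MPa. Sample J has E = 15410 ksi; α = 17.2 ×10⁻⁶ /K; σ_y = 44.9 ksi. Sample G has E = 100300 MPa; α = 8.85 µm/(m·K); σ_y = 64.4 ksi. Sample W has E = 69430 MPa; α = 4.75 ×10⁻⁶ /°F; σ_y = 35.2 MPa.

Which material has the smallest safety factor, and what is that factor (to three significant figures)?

Per material, after unit conversion:
  sample R: E = 25.71, α = 10.2, σ_y = 39.50 → σ = 25.8 MPa, n = 1.53
  sample J: E = 106.2, α = 17.2, σ_y = 309.6 → σ = 180 MPa, n = 1.72
  sample G: E = 100.3, α = 8.85, σ_y = 444.0 → σ = 87.3 MPa, n = 5.09
  sample W: E = 69.43, α = 8.55, σ_y = 35.20 → σ = 58.4 MPa, n = 0.603
Sample W has the lowest safety factor, n = 0.603.

sample W, n = 0.603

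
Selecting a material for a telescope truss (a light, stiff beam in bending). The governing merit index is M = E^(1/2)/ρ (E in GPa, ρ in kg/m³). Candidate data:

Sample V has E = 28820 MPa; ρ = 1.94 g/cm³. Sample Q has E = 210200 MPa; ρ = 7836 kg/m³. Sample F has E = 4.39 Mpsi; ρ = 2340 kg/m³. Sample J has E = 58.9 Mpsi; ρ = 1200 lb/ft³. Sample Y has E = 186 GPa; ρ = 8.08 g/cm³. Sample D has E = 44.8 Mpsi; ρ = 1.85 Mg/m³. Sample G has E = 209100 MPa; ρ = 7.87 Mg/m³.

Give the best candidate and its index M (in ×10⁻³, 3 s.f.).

sample D, M = 9.50×10⁻³

In SI units:
  sample V: E = 28.82 GPa, ρ = 1940 kg/m³
  sample Q: E = 210.2 GPa, ρ = 7836 kg/m³
  sample F: E = 30.27 GPa, ρ = 2340 kg/m³
  sample J: E = 406.1 GPa, ρ = 19220 kg/m³
  sample Y: E = 186.0 GPa, ρ = 8080 kg/m³
  sample D: E = 308.9 GPa, ρ = 1850 kg/m³
  sample G: E = 209.1 GPa, ρ = 7870 kg/m³
  sample D: M = 9.50×10⁻³
  sample V: M = 2.77×10⁻³
  sample F: M = 2.35×10⁻³
  sample Q: M = 1.85×10⁻³
  sample G: M = 1.84×10⁻³
  sample Y: M = 1.69×10⁻³
  sample J: M = 1.05×10⁻³
Sample D has the largest M.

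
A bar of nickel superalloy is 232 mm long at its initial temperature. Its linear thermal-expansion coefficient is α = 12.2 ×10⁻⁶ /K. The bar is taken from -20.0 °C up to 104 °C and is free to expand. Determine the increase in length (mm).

ΔT = 104 − (-20.0) = 124.0 K.
ΔL = α·L₀·ΔT = 12.2×10⁻⁶ × 232 mm × 124.0 K = 0.351 mm.

0.351 mm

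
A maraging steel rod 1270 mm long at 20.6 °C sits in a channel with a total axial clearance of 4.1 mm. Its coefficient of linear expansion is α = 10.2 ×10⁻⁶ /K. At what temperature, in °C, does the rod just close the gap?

α·L₀·ΔT = 4.1 mm ⇒ ΔT = 4.1 / (10.2×10⁻⁶ × 1270.0) = 316.5 K.
T = 20.6 + 316.5 = 337.1 °C.

337 °C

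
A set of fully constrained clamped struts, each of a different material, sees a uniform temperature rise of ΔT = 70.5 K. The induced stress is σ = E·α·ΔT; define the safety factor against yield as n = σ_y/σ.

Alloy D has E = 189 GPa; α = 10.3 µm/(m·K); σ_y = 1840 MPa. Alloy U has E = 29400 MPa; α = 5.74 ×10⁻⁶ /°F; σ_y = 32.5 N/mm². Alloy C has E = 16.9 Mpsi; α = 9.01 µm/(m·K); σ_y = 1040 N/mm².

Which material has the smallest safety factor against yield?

alloy U

Per material, after unit conversion:
  alloy D: E = 189.0, α = 10.3, σ_y = 1840 → σ = 137 MPa, n = 13.4
  alloy U: E = 29.40, α = 10.3, σ_y = 32.50 → σ = 21.4 MPa, n = 1.52
  alloy C: E = 116.5, α = 9.01, σ_y = 1040 → σ = 74.0 MPa, n = 14.1
The minimum is alloy U at n = 1.52.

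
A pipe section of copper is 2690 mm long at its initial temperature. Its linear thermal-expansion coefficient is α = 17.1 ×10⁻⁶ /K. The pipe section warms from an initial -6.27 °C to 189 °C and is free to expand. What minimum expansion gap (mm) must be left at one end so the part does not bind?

ΔT = 189 − (-6.27) = 195.3 K.
ΔL = α·L₀·ΔT = 17.1×10⁻⁶ × 2690 mm × 195.3 K = 8.98 mm.

8.98 mm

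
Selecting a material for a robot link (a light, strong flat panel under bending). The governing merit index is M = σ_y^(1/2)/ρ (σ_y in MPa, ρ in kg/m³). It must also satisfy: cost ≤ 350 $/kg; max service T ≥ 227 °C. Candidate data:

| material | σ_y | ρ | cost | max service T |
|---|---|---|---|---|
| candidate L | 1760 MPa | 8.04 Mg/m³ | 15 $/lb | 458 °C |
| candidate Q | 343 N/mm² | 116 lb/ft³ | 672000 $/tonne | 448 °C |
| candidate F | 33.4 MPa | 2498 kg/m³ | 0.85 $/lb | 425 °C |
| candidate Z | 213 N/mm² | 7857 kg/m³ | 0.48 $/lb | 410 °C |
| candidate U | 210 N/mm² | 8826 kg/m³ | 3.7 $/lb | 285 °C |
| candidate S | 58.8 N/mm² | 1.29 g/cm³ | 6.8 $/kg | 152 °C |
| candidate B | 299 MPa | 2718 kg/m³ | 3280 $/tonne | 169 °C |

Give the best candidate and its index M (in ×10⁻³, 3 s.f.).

candidate L, M = 5.22×10⁻³

Screen on constraints: cost ≤ 350 $/kg; max service T ≥ 227 °C. Survivors: candidate L, candidate F, candidate Z, candidate U.
Convert each candidate to consistent units, then evaluate M:
  candidate L: σ_y = 1760 MPa, ρ = 8040 kg/m³
  candidate F: σ_y = 33.40 MPa, ρ = 2498 kg/m³
  candidate Z: σ_y = 213.0 MPa, ρ = 7857 kg/m³
  candidate U: σ_y = 210.0 MPa, ρ = 8826 kg/m³
  candidate L: M = 5.22×10⁻³
  candidate F: M = 2.31×10⁻³
  candidate Z: M = 1.86×10⁻³
  candidate U: M = 1.64×10⁻³
Candidate L has the largest M.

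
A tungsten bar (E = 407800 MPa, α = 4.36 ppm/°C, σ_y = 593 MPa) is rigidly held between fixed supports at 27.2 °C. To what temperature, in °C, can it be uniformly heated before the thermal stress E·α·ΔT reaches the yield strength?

361 °C

E = 407800 MPa = 407.8 GPa.
E·α·ΔT = 593.0 MPa ⇒ ΔT = 593.0 / (407.8×10³ × 4.36×10⁻⁶) = 333.5 K.
T = 27.2 + 333.5 = 360.7 °C.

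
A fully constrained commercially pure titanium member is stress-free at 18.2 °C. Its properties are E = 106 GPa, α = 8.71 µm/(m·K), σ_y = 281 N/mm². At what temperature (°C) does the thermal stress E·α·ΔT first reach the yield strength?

σ_y = 281 N/mm² = 281.0 MPa.
E·α·ΔT = 281.0 MPa ⇒ ΔT = 281.0 / (106.0×10³ × 8.71×10⁻⁶) = 304.4 K.
T = 18.2 + 304.4 = 322.6 °C.

323 °C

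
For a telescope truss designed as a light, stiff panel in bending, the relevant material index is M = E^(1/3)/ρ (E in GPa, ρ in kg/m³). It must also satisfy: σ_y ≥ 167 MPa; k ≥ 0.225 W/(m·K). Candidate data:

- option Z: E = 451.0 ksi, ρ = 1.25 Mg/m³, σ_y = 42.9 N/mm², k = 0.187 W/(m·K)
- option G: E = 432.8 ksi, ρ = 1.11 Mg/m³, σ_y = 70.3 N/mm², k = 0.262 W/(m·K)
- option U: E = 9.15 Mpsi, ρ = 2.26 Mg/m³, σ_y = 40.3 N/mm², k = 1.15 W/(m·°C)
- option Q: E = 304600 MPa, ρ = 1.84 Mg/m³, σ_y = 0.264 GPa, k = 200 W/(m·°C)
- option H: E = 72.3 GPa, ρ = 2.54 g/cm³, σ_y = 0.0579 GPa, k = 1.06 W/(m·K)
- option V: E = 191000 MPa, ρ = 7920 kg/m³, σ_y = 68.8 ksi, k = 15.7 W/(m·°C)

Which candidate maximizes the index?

Screen on constraints: σ_y ≥ 167 MPa; k ≥ 0.225 W/(m·K). Survivors: option Q, option V.
In SI units:
  option Q: E = 304.6 GPa, ρ = 1840 kg/m³
  option V: E = 191.0 GPa, ρ = 7920 kg/m³
  option Q: M = 3.66×10⁻³
  option V: M = 0.727×10⁻³
Option Q ranks first.

option Q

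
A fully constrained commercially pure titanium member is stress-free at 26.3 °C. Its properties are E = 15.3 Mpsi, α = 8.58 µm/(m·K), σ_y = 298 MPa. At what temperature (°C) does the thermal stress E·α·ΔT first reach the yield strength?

E = 15.3 Mpsi = 105.5 GPa.
E·α·ΔT = 298.0 MPa ⇒ ΔT = 298.0 / (105.5×10³ × 8.58×10⁻⁶) = 329.2 K.
T = 26.3 + 329.2 = 355.5 °C.

356 °C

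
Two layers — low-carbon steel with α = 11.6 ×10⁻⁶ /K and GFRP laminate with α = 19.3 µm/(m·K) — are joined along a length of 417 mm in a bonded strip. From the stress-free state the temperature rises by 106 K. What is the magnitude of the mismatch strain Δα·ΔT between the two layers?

Δα = |11.6 − 19.3|×10⁻⁶/K = 7.70×10⁻⁶/K.
Mismatch strain = Δα·ΔT = 7.70×10⁻⁶ × 106.0 = 8.16×10⁻⁴.

8.16×10⁻⁴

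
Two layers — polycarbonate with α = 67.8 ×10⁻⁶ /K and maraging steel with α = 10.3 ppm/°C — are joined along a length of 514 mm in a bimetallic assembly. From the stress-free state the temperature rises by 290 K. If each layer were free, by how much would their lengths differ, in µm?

Δα = |67.8 − 10.3|×10⁻⁶/K = 57.5×10⁻⁶/K.
ΔL_mismatch = Δα·L·ΔT = 57.5×10⁻⁶ × 514.0 mm × 290.0 K = 8570 µm.

8570 µm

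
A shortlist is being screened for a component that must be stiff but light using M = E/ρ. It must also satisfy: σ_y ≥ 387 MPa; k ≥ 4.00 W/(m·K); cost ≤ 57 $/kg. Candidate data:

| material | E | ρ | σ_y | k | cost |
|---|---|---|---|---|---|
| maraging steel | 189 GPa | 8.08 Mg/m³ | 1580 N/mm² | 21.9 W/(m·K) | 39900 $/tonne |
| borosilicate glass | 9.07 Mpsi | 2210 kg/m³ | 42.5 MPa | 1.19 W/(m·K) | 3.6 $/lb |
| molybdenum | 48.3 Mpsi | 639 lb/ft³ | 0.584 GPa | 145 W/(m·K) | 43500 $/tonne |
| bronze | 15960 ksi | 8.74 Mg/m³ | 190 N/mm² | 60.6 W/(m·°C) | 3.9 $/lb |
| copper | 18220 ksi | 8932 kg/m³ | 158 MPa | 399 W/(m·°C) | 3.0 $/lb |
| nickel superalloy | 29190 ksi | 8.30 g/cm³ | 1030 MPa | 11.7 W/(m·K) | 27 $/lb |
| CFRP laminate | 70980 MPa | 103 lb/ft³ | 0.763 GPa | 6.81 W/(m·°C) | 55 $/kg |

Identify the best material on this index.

Screen on constraints: σ_y ≥ 387 MPa; k ≥ 4.00 W/(m·K); cost ≤ 57 $/kg. Survivors: maraging steel, molybdenum, CFRP laminate.
Putting every candidate on a common basis:
  maraging steel: E = 189.0 GPa, ρ = 8080 kg/m³
  molybdenum: E = 333.0 GPa, ρ = 10240 kg/m³
  CFRP laminate: E = 70.98 GPa, ρ = 1650 kg/m³
  CFRP laminate: M = 43.0 MN·m/kg
  molybdenum: M = 32.5 MN·m/kg
  maraging steel: M = 23.4 MN·m/kg
The maximum is for CFRP laminate.

CFRP laminate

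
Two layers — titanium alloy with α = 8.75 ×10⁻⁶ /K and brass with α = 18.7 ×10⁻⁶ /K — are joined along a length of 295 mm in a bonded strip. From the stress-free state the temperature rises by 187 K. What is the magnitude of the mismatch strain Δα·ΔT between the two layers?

Δα = |8.75 − 18.7|×10⁻⁶/K = 9.95×10⁻⁶/K.
Mismatch strain = Δα·ΔT = 9.95×10⁻⁶ × 187.0 = 1.86×10⁻³.

1.86×10⁻³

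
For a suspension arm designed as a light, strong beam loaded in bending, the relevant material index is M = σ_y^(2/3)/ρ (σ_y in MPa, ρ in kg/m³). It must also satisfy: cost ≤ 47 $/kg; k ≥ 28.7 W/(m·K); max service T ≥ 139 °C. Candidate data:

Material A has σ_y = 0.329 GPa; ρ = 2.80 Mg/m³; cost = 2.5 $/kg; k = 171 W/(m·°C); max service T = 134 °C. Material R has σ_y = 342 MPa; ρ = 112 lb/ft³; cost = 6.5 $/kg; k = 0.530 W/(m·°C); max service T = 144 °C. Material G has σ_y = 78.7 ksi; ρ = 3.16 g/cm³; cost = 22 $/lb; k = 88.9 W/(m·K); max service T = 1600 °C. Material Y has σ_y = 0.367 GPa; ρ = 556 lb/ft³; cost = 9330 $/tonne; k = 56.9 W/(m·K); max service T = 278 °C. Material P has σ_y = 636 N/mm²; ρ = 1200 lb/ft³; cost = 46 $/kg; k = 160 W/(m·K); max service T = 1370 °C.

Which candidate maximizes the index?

Screen on constraints: cost ≤ 47 $/kg; k ≥ 28.7 W/(m·K); max service T ≥ 139 °C. Survivors: material Y, material P.
Putting every candidate on a common basis:
  material Y: σ_y = 367.0 MPa, ρ = 8906 kg/m³
  material P: σ_y = 636.0 MPa, ρ = 19220 kg/m³
  material Y: M = 5.76×10⁻³
  material P: M = 3.85×10⁻³
Material Y has the largest M.

material Y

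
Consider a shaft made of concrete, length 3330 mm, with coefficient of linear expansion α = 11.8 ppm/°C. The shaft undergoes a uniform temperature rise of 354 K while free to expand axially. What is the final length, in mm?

3343.9 mm

ΔL = α·L₀·ΔT = 11.8×10⁻⁶ × 3330 mm × 354.0 K = 13.9 mm.
L = L₀ + ΔL = 3330 + 13.9 = 3343.9 mm.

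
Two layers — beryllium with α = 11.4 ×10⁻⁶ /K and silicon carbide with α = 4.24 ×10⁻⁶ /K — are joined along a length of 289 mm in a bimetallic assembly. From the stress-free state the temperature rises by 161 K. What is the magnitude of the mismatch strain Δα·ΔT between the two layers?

1.15×10⁻³

Δα = |11.4 − 4.24|×10⁻⁶/K = 7.16×10⁻⁶/K.
Mismatch strain = Δα·ΔT = 7.16×10⁻⁶ × 161.0 = 1.15×10⁻³.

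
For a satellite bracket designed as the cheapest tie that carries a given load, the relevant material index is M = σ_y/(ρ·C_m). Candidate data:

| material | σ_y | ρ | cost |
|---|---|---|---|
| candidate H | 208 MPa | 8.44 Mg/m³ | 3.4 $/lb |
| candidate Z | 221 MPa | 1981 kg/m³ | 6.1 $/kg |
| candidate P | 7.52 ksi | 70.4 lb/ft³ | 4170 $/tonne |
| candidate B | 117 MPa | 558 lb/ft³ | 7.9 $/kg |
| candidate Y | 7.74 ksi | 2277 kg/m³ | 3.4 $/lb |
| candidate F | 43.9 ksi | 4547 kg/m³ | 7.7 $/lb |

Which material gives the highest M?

Convert each candidate to consistent units, then evaluate M:
  candidate H: σ_y = 208.0 MPa, ρ = 8440 kg/m³, cost = 7.496 $/kg
  candidate Z: σ_y = 221.0 MPa, ρ = 1981 kg/m³, cost = 6.100 $/kg
  candidate P: σ_y = 51.85 MPa, ρ = 1128 kg/m³, cost = 4.170 $/kg
  candidate B: σ_y = 117.0 MPa, ρ = 8938 kg/m³, cost = 7.900 $/kg
  candidate Y: σ_y = 53.37 MPa, ρ = 2277 kg/m³, cost = 7.496 $/kg
  candidate F: σ_y = 302.7 MPa, ρ = 4547 kg/m³, cost = 16.98 $/kg
  candidate Z: M = 18.3 kN·m per $
  candidate P: M = 11.0 kN·m per $
  candidate F: M = 3.92 kN·m per $
  candidate H: M = 3.29 kN·m per $
  candidate Y: M = 3.13 kN·m per $
  candidate B: M = 1.66 kN·m per $
The maximum is for candidate Z.

candidate Z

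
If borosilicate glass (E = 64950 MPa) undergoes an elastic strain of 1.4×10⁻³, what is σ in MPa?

E = 64950 MPa = 64.95 GPa.
σ = E·ε = 64950 MPa × 1.4×10⁻³ = 90.9 MPa.

90.9 MPa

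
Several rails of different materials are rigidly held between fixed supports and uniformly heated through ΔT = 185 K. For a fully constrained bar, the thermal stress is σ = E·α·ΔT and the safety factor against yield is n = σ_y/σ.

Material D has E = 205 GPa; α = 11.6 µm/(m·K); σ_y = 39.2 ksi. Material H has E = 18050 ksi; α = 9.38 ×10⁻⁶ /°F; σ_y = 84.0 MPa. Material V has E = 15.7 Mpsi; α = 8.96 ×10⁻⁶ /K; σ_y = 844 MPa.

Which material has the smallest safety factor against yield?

material H

With everything in SI (GPa, ×10⁻⁶/K, MPa):
  material D: E = 205.0, α = 11.6, σ_y = 270.3 → σ = 440 MPa, n = 0.614
  material H: E = 124.5, α = 16.9, σ_y = 84.00 → σ = 389 MPa, n = 0.216
  material V: E = 108.2, α = 8.96, σ_y = 844.0 → σ = 179 MPa, n = 4.70
Material H has the lowest safety factor, n = 0.216.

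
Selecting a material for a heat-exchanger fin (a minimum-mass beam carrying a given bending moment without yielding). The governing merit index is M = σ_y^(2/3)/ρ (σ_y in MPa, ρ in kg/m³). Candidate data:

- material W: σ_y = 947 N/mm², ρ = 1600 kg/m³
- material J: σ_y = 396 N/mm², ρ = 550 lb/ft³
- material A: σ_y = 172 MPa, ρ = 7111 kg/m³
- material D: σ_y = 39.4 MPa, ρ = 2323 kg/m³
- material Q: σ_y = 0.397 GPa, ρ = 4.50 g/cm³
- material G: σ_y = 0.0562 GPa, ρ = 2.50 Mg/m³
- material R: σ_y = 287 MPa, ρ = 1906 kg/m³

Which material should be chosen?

Normalizing units and computing the index:
  material W: σ_y = 947.0 MPa, ρ = 1600 kg/m³
  material J: σ_y = 396.0 MPa, ρ = 8810 kg/m³
  material A: σ_y = 172.0 MPa, ρ = 7111 kg/m³
  material D: σ_y = 39.40 MPa, ρ = 2323 kg/m³
  material Q: σ_y = 397.0 MPa, ρ = 4500 kg/m³
  material G: σ_y = 56.20 MPa, ρ = 2500 kg/m³
  material R: σ_y = 287.0 MPa, ρ = 1906 kg/m³
  material W: M = 60.3×10⁻³
  material R: M = 22.8×10⁻³
  material Q: M = 12.0×10⁻³
  material J: M = 6.12×10⁻³
  material G: M = 5.87×10⁻³
  material D: M = 4.98×10⁻³
  material A: M = 4.35×10⁻³
Material W ranks first.

material W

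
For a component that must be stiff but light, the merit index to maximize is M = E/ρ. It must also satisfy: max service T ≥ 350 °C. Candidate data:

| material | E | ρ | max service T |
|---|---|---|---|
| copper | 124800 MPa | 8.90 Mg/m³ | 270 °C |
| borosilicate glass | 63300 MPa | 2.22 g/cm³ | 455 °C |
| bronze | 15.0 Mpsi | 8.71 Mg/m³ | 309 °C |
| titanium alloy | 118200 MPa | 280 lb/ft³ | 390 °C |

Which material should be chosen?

Screen on constraints: max service T ≥ 350 °C. Survivors: borosilicate glass, titanium alloy.
Convert each candidate to consistent units, then evaluate M:
  borosilicate glass: E = 63.30 GPa, ρ = 2220 kg/m³
  titanium alloy: E = 118.2 GPa, ρ = 4485 kg/m³
  borosilicate glass: M = 28.5 MN·m/kg
  titanium alloy: M = 26.4 MN·m/kg
Highest index: borosilicate glass.

borosilicate glass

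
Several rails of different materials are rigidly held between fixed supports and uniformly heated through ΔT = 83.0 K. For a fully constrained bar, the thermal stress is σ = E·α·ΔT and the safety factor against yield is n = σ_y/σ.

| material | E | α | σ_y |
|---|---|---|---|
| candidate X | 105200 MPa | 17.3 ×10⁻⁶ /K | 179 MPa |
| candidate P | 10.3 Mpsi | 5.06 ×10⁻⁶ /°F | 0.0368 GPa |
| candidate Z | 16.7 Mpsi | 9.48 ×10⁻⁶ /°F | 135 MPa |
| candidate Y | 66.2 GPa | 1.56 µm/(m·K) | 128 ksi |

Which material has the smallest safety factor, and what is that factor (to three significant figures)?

candidate P, n = 0.685

In consistent units (E in GPa, α in ×10⁻⁶/K, σ_y in MPa):
  candidate X: E = 105.2, α = 17.3, σ_y = 179.0 → σ = 151 MPa, n = 1.18
  candidate P: E = 71.02, α = 9.11, σ_y = 36.80 → σ = 53.7 MPa, n = 0.685
  candidate Z: E = 115.1, α = 17.1, σ_y = 135.0 → σ = 163 MPa, n = 0.828
  candidate Y: E = 66.20, α = 1.56, σ_y = 882.5 → σ = 8.57 MPa, n = 103
Smallest n: candidate P with n = 0.685.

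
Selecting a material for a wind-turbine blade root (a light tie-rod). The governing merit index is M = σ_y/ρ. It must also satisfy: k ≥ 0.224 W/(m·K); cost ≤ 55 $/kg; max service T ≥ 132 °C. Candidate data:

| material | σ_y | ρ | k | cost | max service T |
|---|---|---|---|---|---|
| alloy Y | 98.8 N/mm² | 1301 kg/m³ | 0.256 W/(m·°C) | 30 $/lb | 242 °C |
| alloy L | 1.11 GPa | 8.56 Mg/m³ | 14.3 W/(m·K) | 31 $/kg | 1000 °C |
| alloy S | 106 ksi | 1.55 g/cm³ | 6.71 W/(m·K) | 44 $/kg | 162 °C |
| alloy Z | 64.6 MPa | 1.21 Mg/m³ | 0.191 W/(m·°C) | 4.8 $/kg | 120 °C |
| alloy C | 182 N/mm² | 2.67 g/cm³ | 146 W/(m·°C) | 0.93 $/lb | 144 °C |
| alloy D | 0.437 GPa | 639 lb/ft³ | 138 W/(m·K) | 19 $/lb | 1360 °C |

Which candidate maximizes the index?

alloy S

Screen on constraints: k ≥ 0.224 W/(m·K); cost ≤ 55 $/kg; max service T ≥ 132 °C. Survivors: alloy L, alloy S, alloy C, alloy D.
Normalizing units and computing the index:
  alloy L: σ_y = 1110 MPa, ρ = 8560 kg/m³
  alloy S: σ_y = 730.8 MPa, ρ = 1550 kg/m³
  alloy C: σ_y = 182.0 MPa, ρ = 2670 kg/m³
  alloy D: σ_y = 437.0 MPa, ρ = 10240 kg/m³
  alloy S: M = 472 kN·m/kg
  alloy L: M = 130 kN·m/kg
  alloy C: M = 68.2 kN·m/kg
  alloy D: M = 42.7 kN·m/kg
Highest index: alloy S.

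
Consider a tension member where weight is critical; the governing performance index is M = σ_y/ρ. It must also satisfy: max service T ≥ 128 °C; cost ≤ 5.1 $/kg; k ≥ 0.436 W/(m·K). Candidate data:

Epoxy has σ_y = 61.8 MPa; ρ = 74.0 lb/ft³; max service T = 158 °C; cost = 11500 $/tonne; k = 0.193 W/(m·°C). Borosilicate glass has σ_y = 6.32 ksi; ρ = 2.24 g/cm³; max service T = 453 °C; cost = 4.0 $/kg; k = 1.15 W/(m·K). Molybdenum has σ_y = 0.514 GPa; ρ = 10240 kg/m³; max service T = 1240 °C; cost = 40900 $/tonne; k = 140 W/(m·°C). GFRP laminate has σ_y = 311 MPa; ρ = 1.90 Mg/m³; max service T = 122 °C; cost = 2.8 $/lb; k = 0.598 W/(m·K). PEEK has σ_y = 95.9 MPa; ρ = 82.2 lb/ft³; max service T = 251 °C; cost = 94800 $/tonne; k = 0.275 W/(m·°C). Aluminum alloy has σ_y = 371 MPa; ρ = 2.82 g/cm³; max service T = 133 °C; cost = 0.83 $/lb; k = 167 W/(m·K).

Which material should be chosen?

Screen on constraints: max service T ≥ 128 °C; cost ≤ 5.1 $/kg; k ≥ 0.436 W/(m·K). Survivors: borosilicate glass, aluminum alloy.
Normalizing units and computing the index:
  borosilicate glass: σ_y = 43.57 MPa, ρ = 2240 kg/m³
  aluminum alloy: σ_y = 371.0 MPa, ρ = 2820 kg/m³
  aluminum alloy: M = 132 kN·m/kg
  borosilicate glass: M = 19.5 kN·m/kg
Aluminum alloy ranks first.

aluminum alloy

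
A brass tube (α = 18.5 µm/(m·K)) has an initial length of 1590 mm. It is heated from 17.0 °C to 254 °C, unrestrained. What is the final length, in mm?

1597.0 mm

ΔT = 254 − 17.0 = 237.0 K.
ΔL = α·L₀·ΔT = 18.5×10⁻⁶ × 1590 mm × 237.0 K = 6.97 mm.
L = L₀ + ΔL = 1590 + 6.97 = 1597.0 mm.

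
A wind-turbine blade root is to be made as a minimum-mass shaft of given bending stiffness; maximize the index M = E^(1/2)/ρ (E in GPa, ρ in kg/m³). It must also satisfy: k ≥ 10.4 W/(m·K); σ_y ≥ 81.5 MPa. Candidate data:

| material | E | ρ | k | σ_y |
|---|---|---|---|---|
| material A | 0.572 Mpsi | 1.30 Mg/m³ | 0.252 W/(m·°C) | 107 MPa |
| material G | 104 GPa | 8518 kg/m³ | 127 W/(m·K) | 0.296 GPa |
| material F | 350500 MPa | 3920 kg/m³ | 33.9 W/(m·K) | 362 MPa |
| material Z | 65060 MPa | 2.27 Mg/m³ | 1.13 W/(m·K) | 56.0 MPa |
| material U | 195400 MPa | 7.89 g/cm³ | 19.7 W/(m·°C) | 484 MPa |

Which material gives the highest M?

material F

Screen on constraints: k ≥ 10.4 W/(m·K); σ_y ≥ 81.5 MPa. Survivors: material G, material F, material U.
Convert each candidate to consistent units, then evaluate M:
  material G: E = 104.0 GPa, ρ = 8518 kg/m³
  material F: E = 350.5 GPa, ρ = 3920 kg/m³
  material U: E = 195.4 GPa, ρ = 7890 kg/m³
  material F: M = 4.78×10⁻³
  material U: M = 1.77×10⁻³
  material G: M = 1.20×10⁻³
The maximum is for material F.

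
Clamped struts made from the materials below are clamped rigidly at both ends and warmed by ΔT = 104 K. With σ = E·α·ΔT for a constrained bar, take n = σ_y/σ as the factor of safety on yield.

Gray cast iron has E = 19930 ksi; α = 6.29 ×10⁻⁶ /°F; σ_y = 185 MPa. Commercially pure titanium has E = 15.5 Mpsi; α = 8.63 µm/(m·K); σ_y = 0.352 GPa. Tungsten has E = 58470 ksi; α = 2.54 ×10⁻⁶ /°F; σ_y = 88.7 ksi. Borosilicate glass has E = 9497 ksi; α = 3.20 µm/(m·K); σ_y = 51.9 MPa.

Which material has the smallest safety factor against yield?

gray cast iron

Per material, after unit conversion:
  gray cast iron: E = 137.4, α = 11.3, σ_y = 185.0 → σ = 162 MPa, n = 1.14
  commercially pure titanium: E = 106.9, α = 8.63, σ_y = 352.0 → σ = 95.9 MPa, n = 3.67
  tungsten: E = 403.1, α = 4.57, σ_y = 611.6 → σ = 192 MPa, n = 3.19
  borosilicate glass: E = 65.48, α = 3.20, σ_y = 51.90 → σ = 21.8 MPa, n = 2.38
The minimum is gray cast iron at n = 1.14.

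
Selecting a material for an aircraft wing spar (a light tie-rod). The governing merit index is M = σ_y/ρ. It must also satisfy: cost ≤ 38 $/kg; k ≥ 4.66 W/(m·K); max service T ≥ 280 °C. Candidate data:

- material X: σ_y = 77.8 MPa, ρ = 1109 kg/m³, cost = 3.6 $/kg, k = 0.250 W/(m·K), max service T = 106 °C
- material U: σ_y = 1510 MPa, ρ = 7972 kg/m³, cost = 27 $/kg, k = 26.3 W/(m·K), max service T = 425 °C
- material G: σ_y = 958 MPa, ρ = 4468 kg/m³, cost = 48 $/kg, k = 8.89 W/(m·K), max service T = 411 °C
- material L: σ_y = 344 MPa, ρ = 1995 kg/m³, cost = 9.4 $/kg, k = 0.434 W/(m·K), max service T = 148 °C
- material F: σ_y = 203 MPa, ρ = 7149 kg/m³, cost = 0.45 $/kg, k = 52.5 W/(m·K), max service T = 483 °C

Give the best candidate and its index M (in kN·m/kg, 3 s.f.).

Screen on constraints: cost ≤ 38 $/kg; k ≥ 4.66 W/(m·K); max service T ≥ 280 °C. Survivors: material U, material F.
Per-candidate index values:
  material U: M = 189 kN·m/kg
  material F: M = 28.4 kN·m/kg
Material U has the largest M.

material U, M = 189 kN·m/kg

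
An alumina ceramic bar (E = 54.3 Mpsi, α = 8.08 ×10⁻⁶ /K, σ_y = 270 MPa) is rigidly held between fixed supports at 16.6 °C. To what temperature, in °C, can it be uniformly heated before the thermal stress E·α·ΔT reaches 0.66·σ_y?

E = 54.3 Mpsi = 374.4 GPa.
E·α·ΔT = 178.2 MPa ⇒ ΔT = 178.2 / (374.4×10³ × 8.08×10⁻⁶) = 58.91 K.
T = 16.6 + 58.91 = 75.51 °C.

75.5 °C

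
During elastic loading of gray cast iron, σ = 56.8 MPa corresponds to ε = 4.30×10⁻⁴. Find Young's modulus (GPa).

E = σ/ε = 56.8 MPa / 4.30×10⁻⁴ = 132100 MPa = 132 GPa.

132 GPa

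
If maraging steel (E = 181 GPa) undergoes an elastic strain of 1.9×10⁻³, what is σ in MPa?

344 MPa

σ = E·ε = 181000 MPa × 1.9×10⁻³ = 344 MPa.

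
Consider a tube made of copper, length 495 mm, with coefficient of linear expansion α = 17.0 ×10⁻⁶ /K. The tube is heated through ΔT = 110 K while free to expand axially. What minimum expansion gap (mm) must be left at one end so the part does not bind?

0.926 mm

ΔL = α·L₀·ΔT = 17.0×10⁻⁶ × 495 mm × 110.0 K = 0.926 mm.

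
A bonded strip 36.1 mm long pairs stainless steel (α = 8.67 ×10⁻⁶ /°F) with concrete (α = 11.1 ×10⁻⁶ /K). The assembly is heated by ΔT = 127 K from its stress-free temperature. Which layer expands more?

stainless steel: α = 8.67×10⁻⁶/°F × 9/5 = 15.6×10⁻⁶/K.
α(stainless steel) = 15.6×10⁻⁶/K vs α(concrete) = 11.1×10⁻⁶/K.
Higher α expands more for the same ΔT: stainless steel.

stainless steel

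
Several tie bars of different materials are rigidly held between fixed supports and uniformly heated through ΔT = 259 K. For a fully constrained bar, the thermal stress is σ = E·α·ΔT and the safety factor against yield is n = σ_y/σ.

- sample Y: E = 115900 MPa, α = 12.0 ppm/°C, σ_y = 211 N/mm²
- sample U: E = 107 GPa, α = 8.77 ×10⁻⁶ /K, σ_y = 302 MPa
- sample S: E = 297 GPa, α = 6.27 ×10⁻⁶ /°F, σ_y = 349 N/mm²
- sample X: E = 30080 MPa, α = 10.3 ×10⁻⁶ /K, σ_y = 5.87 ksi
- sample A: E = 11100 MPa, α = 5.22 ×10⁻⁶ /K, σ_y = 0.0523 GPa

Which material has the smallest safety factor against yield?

sample S

Converting E to GPa, α to ×10⁻⁶/K, σ_y to MPa, then σ and n for each:
  sample Y: E = 115.9, α = 12.0, σ_y = 211.0 → σ = 360 MPa, n = 0.586
  sample U: E = 107.0, α = 8.77, σ_y = 302.0 → σ = 243 MPa, n = 1.24
  sample S: E = 297.0, α = 11.3, σ_y = 349.0 → σ = 868 MPa, n = 0.402
  sample X: E = 30.08, α = 10.3, σ_y = 40.47 → σ = 80.2 MPa, n = 0.504
  sample A: E = 11.10, α = 5.22, σ_y = 52.30 → σ = 15.0 MPa, n = 3.49
Sample S has the lowest safety factor, n = 0.402.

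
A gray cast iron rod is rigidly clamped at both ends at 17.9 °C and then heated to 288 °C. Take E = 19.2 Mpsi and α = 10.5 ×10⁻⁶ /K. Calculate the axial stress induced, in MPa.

375 MPa

E = 19.2 Mpsi = 132.4 GPa.
ΔT = 270.1 K. Constrained thermal stress σ = E·α·ΔT = 132.4×10³ MPa × 10.5×10⁻⁶ × 270.1 = 375 MPa (compressive).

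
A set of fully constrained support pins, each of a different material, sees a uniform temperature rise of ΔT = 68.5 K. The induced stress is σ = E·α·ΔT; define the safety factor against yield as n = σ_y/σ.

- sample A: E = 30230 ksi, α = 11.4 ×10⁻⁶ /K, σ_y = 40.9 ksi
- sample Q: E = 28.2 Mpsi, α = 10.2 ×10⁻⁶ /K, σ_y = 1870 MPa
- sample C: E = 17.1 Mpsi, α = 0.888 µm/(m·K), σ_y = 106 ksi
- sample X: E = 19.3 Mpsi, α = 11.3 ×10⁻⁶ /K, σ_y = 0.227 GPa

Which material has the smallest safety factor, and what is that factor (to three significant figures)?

Converting E to GPa, α to ×10⁻⁶/K, σ_y to MPa, then σ and n for each:
  sample A: E = 208.4, α = 11.4, σ_y = 282.0 → σ = 163 MPa, n = 1.73
  sample Q: E = 194.4, α = 10.2, σ_y = 1870 → σ = 136 MPa, n = 13.8
  sample C: E = 117.9, α = 0.888, σ_y = 730.8 → σ = 7.17 MPa, n = 102
  sample X: E = 133.1, α = 11.3, σ_y = 227.0 → σ = 103 MPa, n = 2.20
The minimum is sample A at n = 1.73.

sample A, n = 1.73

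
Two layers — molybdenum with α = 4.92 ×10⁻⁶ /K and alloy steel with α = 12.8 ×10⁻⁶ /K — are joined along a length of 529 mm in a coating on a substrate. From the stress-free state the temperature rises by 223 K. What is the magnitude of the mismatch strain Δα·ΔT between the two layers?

Δα = |4.92 − 12.8|×10⁻⁶/K = 7.88×10⁻⁶/K.
Mismatch strain = Δα·ΔT = 7.88×10⁻⁶ × 223.0 = 1.76×10⁻³.

1.76×10⁻³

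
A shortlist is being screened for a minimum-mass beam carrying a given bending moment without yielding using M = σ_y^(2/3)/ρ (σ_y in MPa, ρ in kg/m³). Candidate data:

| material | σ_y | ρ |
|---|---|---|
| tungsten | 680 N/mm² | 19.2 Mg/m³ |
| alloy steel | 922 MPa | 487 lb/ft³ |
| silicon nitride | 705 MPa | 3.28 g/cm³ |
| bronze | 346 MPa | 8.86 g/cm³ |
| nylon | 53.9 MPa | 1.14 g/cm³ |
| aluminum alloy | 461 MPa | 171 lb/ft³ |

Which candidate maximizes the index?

In SI units:
  tungsten: σ_y = 680.0 MPa, ρ = 19200 kg/m³
  alloy steel: σ_y = 922.0 MPa, ρ = 7801 kg/m³
  silicon nitride: σ_y = 705.0 MPa, ρ = 3280 kg/m³
  bronze: σ_y = 346.0 MPa, ρ = 8860 kg/m³
  nylon: σ_y = 53.90 MPa, ρ = 1140 kg/m³
  aluminum alloy: σ_y = 461.0 MPa, ρ = 2739 kg/m³
  silicon nitride: M = 24.2×10⁻³
  aluminum alloy: M = 21.8×10⁻³
  nylon: M = 12.5×10⁻³
  alloy steel: M = 12.1×10⁻³
  bronze: M = 5.56×10⁻³
  tungsten: M = 4.03×10⁻³
Silicon nitride ranks first.

silicon nitride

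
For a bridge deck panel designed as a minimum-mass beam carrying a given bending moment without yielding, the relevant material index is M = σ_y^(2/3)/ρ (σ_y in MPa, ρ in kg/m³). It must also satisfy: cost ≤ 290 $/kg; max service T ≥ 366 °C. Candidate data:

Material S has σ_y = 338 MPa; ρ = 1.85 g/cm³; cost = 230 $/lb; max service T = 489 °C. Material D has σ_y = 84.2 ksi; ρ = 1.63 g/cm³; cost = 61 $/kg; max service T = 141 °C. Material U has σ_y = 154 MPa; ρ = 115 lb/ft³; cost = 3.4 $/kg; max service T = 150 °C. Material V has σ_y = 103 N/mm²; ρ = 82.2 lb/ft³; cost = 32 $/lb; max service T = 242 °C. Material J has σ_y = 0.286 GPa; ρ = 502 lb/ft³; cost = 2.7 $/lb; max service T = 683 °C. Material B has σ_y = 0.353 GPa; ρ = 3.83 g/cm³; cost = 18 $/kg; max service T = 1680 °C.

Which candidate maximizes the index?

material B

Screen on constraints: cost ≤ 290 $/kg; max service T ≥ 366 °C. Survivors: material J, material B.
In SI units:
  material J: σ_y = 286.0 MPa, ρ = 8041 kg/m³
  material B: σ_y = 353.0 MPa, ρ = 3830 kg/m³
  material B: M = 13.0×10⁻³
  material J: M = 5.40×10⁻³
Highest index: material B.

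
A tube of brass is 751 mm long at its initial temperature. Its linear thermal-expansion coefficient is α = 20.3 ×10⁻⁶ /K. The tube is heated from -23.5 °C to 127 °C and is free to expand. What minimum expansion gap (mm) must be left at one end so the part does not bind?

2.29 mm

ΔT = 127 − (-23.5) = 150.5 K.
ΔL = α·L₀·ΔT = 20.3×10⁻⁶ × 751 mm × 150.5 K = 2.29 mm.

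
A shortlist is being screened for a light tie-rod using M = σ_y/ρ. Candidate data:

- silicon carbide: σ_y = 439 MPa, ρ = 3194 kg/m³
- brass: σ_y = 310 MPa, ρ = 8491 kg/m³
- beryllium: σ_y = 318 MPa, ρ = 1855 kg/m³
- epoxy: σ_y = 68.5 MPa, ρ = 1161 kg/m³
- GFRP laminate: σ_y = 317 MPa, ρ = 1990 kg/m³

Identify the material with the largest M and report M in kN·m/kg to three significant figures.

Per-candidate index values:
  beryllium: M = 171 kN·m/kg
  GFRP laminate: M = 159 kN·m/kg
  silicon carbide: M = 137 kN·m/kg
  epoxy: M = 59.0 kN·m/kg
  brass: M = 36.5 kN·m/kg
Beryllium ranks first.

beryllium, M = 171 kN·m/kg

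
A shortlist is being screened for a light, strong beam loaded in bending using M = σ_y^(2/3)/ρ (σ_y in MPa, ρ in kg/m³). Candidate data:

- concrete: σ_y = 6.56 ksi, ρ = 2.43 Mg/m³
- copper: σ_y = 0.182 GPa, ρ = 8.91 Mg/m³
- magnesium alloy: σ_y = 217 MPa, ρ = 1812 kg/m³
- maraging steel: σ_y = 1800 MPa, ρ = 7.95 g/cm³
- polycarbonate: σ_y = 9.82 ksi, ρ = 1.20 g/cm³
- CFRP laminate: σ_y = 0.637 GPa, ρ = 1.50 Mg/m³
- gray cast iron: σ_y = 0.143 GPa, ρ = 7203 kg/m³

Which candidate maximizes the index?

Putting every candidate on a common basis:
  concrete: σ_y = 45.23 MPa, ρ = 2430 kg/m³
  copper: σ_y = 182.0 MPa, ρ = 8910 kg/m³
  magnesium alloy: σ_y = 217.0 MPa, ρ = 1812 kg/m³
  maraging steel: σ_y = 1800 MPa, ρ = 7950 kg/m³
  polycarbonate: σ_y = 67.71 MPa, ρ = 1200 kg/m³
  CFRP laminate: σ_y = 637.0 MPa, ρ = 1500 kg/m³
  gray cast iron: σ_y = 143.0 MPa, ρ = 7203 kg/m³
  CFRP laminate: M = 49.4×10⁻³
  magnesium alloy: M = 19.9×10⁻³
  maraging steel: M = 18.6×10⁻³
  polycarbonate: M = 13.8×10⁻³
  concrete: M = 5.22×10⁻³
  gray cast iron: M = 3.80×10⁻³
  copper: M = 3.60×10⁻³
The maximum is for CFRP laminate.

CFRP laminate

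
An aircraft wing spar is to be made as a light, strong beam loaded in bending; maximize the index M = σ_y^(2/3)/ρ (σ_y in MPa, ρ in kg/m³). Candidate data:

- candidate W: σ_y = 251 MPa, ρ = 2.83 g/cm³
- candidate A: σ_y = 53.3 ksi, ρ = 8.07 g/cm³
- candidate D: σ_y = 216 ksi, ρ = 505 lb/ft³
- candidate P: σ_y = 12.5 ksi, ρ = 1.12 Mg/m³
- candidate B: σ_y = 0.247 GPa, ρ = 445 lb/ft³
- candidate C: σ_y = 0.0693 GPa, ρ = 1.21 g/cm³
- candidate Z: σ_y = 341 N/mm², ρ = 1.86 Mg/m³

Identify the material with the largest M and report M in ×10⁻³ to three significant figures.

After converting to SI:
  candidate W: σ_y = 251.0 MPa, ρ = 2830 kg/m³
  candidate A: σ_y = 367.5 MPa, ρ = 8070 kg/m³
  candidate D: σ_y = 1489 MPa, ρ = 8089 kg/m³
  candidate P: σ_y = 86.18 MPa, ρ = 1120 kg/m³
  candidate B: σ_y = 247.0 MPa, ρ = 7128 kg/m³
  candidate C: σ_y = 69.30 MPa, ρ = 1210 kg/m³
  candidate Z: σ_y = 341.0 MPa, ρ = 1860 kg/m³
  candidate Z: M = 26.2×10⁻³
  candidate P: M = 17.4×10⁻³
  candidate D: M = 16.1×10⁻³
  candidate W: M = 14.1×10⁻³
  candidate C: M = 13.9×10⁻³
  candidate A: M = 6.36×10⁻³
  candidate B: M = 5.52×10⁻³
The maximum is for candidate Z.

candidate Z, M = 26.2×10⁻³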